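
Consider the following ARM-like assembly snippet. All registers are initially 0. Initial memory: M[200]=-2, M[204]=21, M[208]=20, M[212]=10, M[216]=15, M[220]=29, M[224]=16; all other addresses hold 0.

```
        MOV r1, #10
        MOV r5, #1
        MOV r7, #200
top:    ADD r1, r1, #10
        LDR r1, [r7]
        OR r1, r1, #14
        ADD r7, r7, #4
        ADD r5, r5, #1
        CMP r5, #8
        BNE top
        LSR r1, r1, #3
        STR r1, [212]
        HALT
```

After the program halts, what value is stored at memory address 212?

3

r1=10
r5=1
r7=200
r1=10+10=20
r1=M[200]=-2
r1=(-2)|14=-2
r7=200+4=204
r5=1+1=2
CMP r5, #8  (cmp 2,8)
BNE top: taken
r1=(-2)+10=8
r1=M[204]=21
r1=21|14=31
r7=204+4=208
r5=2+1=3
CMP r5, #8  (cmp 3,8)
BNE top: taken
r1=31+10=41
r1=M[208]=20
r1=20|14=30
r7=208+4=212
r5=3+1=4
CMP r5, #8  (cmp 4,8)
BNE top: taken
r1=30+10=40
r1=M[212]=10
r1=10|14=14
r7=212+4=216
r5=4+1=5
CMP r5, #8  (cmp 5,8)
BNE top: taken
r1=14+10=24
r1=M[216]=15
r1=15|14=15
r7=216+4=220
r5=5+1=6
CMP r5, #8  (cmp 6,8)
BNE top: taken
r1=15+10=25
r1=M[220]=29
r1=29|14=31
r7=220+4=224
r5=6+1=7
CMP r5, #8  (cmp 7,8)
BNE top: taken
r1=31+10=41
r1=M[224]=16
r1=16|14=30
r7=224+4=228
r5=7+1=8
CMP r5, #8  (cmp 8,8)
BNE top: not taken
r1=30>>3=3
STR r1, [212] → M[212]=3
halt.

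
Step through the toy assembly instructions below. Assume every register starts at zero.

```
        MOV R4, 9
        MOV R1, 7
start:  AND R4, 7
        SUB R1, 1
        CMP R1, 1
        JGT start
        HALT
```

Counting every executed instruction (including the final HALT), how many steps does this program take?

R4=9
R1=7
R4=9&7=1
R1=7-1=6
CMP R1, 1  (cmp 6,1)
JGT start: taken
R4=1&7=1
R1=6-1=5
CMP R1, 1  (cmp 5,1)
JGT start: taken
R4=1&7=1
R1=5-1=4
CMP R1, 1  (cmp 4,1)
JGT start: taken
R4=1&7=1
R1=4-1=3
CMP R1, 1  (cmp 3,1)
JGT start: taken
R4=1&7=1
R1=3-1=2
CMP R1, 1  (cmp 2,1)
JGT start: taken
R4=1&7=1
R1=2-1=1
CMP R1, 1  (cmp 1,1)
JGT start: not taken
halt.
Total executed instructions: 27.

27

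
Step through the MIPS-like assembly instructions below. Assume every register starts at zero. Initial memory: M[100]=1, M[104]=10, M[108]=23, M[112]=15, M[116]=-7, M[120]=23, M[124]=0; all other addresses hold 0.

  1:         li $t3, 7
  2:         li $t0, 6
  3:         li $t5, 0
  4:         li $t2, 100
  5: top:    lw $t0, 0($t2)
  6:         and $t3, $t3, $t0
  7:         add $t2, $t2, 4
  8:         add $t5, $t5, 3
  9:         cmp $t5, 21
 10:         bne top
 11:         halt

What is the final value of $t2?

128

after li $t3, 7: $t3=7
after li $t0, 6: $t0=6
after li $t5, 0: $t5=0
after li $t2, 100: $t2=100
after lw $t0, 0($t2): $t0=M[100]=1
after and $t3, $t3, $t0: $t3=7&1=1
after add $t2, $t2, 4: $t2=100+4=104
after add $t5, $t5, 3: $t5=0+3=3
cmp $t5, 21  (cmp 3,21)
bne top: taken
after lw $t0, 0($t2): $t0=M[104]=10
after and $t3, $t3, $t0: $t3=1&10=0
after add $t2, $t2, 4: $t2=104+4=108
after add $t5, $t5, 3: $t5=3+3=6
cmp $t5, 21  (cmp 6,21)
bne top: taken
after lw $t0, 0($t2): $t0=M[108]=23
after and $t3, $t3, $t0: $t3=0&23=0
after add $t2, $t2, 4: $t2=108+4=112
after add $t5, $t5, 3: $t5=6+3=9
cmp $t5, 21  (cmp 9,21)
bne top: taken
after lw $t0, 0($t2): $t0=M[112]=15
after and $t3, $t3, $t0: $t3=0&15=0
after add $t2, $t2, 4: $t2=112+4=116
after add $t5, $t5, 3: $t5=9+3=12
cmp $t5, 21  (cmp 12,21)
bne top: taken
after lw $t0, 0($t2): $t0=M[116]=-7
after and $t3, $t3, $t0: $t3=0&(-7)=0
after add $t2, $t2, 4: $t2=116+4=120
after add $t5, $t5, 3: $t5=12+3=15
cmp $t5, 21  (cmp 15,21)
bne top: taken
after lw $t0, 0($t2): $t0=M[120]=23
after and $t3, $t3, $t0: $t3=0&23=0
after add $t2, $t2, 4: $t2=120+4=124
after add $t5, $t5, 3: $t5=15+3=18
cmp $t5, 21  (cmp 18,21)
bne top: taken
after lw $t0, 0($t2): $t0=M[124]=0
after and $t3, $t3, $t0: $t3=0&0=0
after add $t2, $t2, 4: $t2=124+4=128
after add $t5, $t5, 3: $t5=18+3=21
cmp $t5, 21  (cmp 21,21)
bne top: not taken
halt.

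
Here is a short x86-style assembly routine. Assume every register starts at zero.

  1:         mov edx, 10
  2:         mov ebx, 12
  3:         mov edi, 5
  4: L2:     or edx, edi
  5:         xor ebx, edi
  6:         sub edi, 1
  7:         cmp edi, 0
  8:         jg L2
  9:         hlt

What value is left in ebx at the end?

13

mov edx, 10 → edx=10
mov ebx, 12 → ebx=12
mov edi, 5 → edi=5
or edx, edi → edx=10|5=15
xor ebx, edi → ebx=12^5=9
sub edi, 1 → edi=5-1=4
cmp edi, 0  (cmp 4,0)
jg L2: taken
or edx, edi → edx=15|4=15
xor ebx, edi → ebx=9^4=13
sub edi, 1 → edi=4-1=3
cmp edi, 0  (cmp 3,0)
jg L2: taken
or edx, edi → edx=15|3=15
xor ebx, edi → ebx=13^3=14
sub edi, 1 → edi=3-1=2
cmp edi, 0  (cmp 2,0)
jg L2: taken
or edx, edi → edx=15|2=15
xor ebx, edi → ebx=14^2=12
sub edi, 1 → edi=2-1=1
cmp edi, 0  (cmp 1,0)
jg L2: taken
or edx, edi → edx=15|1=15
xor ebx, edi → ebx=12^1=13
sub edi, 1 → edi=1-1=0
cmp edi, 0  (cmp 0,0)
jg L2: not taken
halt.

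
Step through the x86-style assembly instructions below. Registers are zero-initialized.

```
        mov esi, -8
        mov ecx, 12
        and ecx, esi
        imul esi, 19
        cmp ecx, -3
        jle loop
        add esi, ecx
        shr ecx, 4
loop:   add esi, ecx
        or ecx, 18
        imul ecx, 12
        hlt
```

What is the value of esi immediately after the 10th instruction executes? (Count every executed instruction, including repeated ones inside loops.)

-144

mov esi, -8 → esi=-8
mov ecx, 12 → ecx=12
and ecx, esi → ecx=12&(-8)=8
imul esi, 19 → esi=(-8)*19=-152
cmp ecx, -3  (cmp 8,-3)
jle loop: not taken
add esi, ecx → esi=(-152)+8=-144
shr ecx, 4 → ecx=8>>4=0
add esi, ecx → esi=(-144)+0=-144
or ecx, 18 → ecx=0|18=18
After step 10: esi = -144.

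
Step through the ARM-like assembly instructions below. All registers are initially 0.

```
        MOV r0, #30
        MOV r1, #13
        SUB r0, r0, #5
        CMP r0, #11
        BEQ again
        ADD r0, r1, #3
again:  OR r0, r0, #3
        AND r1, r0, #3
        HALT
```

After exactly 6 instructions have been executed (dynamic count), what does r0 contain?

16

after MOV r0, #30: r0=30
after MOV r1, #13: r1=13
after SUB r0, r0, #5: r0=30-5=25
CMP r0, #11  (cmp 25,11)
BEQ again: not taken
after ADD r0, r1, #3: r0=13+3=16
After step 6: r0 = 16.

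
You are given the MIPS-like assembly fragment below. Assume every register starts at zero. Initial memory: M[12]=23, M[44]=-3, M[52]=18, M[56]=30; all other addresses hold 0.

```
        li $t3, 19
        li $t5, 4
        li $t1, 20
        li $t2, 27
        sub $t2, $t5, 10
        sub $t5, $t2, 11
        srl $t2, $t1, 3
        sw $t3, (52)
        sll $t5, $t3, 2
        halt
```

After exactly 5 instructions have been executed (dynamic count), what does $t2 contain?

after li $t3, 19: $t3=19
after li $t5, 4: $t5=4
after li $t1, 20: $t1=20
after li $t2, 27: $t2=27
after sub $t2, $t5, 10: $t2=4-10=-6
After step 5: $t2 = -6.

-6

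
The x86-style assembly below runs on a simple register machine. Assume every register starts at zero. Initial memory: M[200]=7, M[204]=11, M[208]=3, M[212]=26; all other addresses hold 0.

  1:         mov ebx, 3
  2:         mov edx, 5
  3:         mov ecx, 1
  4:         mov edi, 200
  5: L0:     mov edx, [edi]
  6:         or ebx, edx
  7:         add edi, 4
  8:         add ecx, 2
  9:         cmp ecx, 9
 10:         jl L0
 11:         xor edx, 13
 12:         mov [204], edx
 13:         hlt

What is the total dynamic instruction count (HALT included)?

31

ebx=3
edx=5
ecx=1
edi=200
edx=M[200]=7
ebx=3|7=7
edi=200+4=204
ecx=1+2=3
cmp ecx, 9  (cmp 3,9)
jl L0: taken
edx=M[204]=11
ebx=7|11=15
edi=204+4=208
ecx=3+2=5
cmp ecx, 9  (cmp 5,9)
jl L0: taken
edx=M[208]=3
ebx=15|3=15
edi=208+4=212
ecx=5+2=7
cmp ecx, 9  (cmp 7,9)
jl L0: taken
edx=M[212]=26
ebx=15|26=31
edi=212+4=216
ecx=7+2=9
cmp ecx, 9  (cmp 9,9)
jl L0: not taken
edx=26^13=23
mov [204], edx → M[204]=23
halt.
Total executed instructions: 31.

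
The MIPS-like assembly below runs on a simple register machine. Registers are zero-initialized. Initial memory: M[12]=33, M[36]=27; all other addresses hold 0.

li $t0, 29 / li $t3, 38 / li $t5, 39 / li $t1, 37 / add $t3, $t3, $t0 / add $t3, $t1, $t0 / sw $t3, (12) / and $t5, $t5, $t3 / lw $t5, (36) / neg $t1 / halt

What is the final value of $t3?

66

$t0=29
$t3=38
$t5=39
$t1=37
$t3=38+29=67
$t3=37+29=66
sw $t3, (12) → M[12]=66
$t5=39&66=2
$t5=M[36]=27
$t1=-(37)=-37
halt.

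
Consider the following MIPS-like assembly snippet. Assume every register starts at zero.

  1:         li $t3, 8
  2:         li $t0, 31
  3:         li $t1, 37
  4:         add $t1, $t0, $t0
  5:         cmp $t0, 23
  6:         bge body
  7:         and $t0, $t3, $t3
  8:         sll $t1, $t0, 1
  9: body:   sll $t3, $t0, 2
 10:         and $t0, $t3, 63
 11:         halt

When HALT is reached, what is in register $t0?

60

$t3=8
$t0=31
$t1=37
$t1=31+31=62
cmp $t0, 23  (cmp 31,23)
bge body: taken
$t3=31<<2=124
$t0=124&63=60
halt.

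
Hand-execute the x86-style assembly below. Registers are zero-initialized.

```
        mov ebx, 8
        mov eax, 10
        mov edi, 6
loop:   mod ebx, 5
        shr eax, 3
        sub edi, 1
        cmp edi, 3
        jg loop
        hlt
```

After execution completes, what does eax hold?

ebx=8
eax=10
edi=6
ebx=8%5=3
eax=10>>3=1
edi=6-1=5
cmp edi, 3  (cmp 5,3)
jg loop: taken
ebx=3%5=3
eax=1>>3=0
edi=5-1=4
cmp edi, 3  (cmp 4,3)
jg loop: taken
ebx=3%5=3
eax=0>>3=0
edi=4-1=3
cmp edi, 3  (cmp 3,3)
jg loop: not taken
halt.

0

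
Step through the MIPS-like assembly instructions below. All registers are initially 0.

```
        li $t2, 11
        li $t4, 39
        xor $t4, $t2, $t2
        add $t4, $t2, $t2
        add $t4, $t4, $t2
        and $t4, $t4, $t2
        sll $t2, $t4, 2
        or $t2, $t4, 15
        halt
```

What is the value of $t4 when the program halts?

1

li $t2, 11 → $t2=11
li $t4, 39 → $t4=39
xor $t4, $t2, $t2 → $t4=11^11=0
add $t4, $t2, $t2 → $t4=11+11=22
add $t4, $t4, $t2 → $t4=22+11=33
and $t4, $t4, $t2 → $t4=33&11=1
sll $t2, $t4, 2 → $t2=1<<2=4
or $t2, $t4, 15 → $t2=1|15=15
halt.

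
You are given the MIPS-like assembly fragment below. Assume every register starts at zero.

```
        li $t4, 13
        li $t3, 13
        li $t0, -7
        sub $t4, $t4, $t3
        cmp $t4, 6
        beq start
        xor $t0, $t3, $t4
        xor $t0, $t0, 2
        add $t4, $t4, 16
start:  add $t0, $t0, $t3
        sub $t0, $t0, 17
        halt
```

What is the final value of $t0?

after li $t4, 13: $t4=13
after li $t3, 13: $t3=13
after li $t0, -7: $t0=-7
after sub $t4, $t4, $t3: $t4=13-13=0
cmp $t4, 6  (cmp 0,6)
beq start: not taken
after xor $t0, $t3, $t4: $t0=13^0=13
after xor $t0, $t0, 2: $t0=13^2=15
after add $t4, $t4, 16: $t4=0+16=16
after add $t0, $t0, $t3: $t0=15+13=28
after sub $t0, $t0, 17: $t0=28-17=11
halt.

11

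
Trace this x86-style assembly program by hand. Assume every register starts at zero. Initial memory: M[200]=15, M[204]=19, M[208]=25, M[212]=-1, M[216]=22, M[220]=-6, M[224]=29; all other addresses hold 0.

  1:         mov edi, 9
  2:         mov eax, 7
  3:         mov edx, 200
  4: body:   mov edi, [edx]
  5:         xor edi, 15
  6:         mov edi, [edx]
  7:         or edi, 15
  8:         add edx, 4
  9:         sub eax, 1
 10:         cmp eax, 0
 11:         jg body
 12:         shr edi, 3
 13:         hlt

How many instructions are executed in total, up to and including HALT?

mov edi, 9 → edi=9
mov eax, 7 → eax=7
mov edx, 200 → edx=200
mov edi, [edx] → edi=M[200]=15
xor edi, 15 → edi=15^15=0
mov edi, [edx] → edi=M[200]=15
or edi, 15 → edi=15|15=15
add edx, 4 → edx=200+4=204
sub eax, 1 → eax=7-1=6
cmp eax, 0  (cmp 6,0)
jg body: taken
mov edi, [edx] → edi=M[204]=19
xor edi, 15 → edi=19^15=28
mov edi, [edx] → edi=M[204]=19
or edi, 15 → edi=19|15=31
add edx, 4 → edx=204+4=208
sub eax, 1 → eax=6-1=5
cmp eax, 0  (cmp 5,0)
jg body: taken
mov edi, [edx] → edi=M[208]=25
xor edi, 15 → edi=25^15=22
mov edi, [edx] → edi=M[208]=25
or edi, 15 → edi=25|15=31
add edx, 4 → edx=208+4=212
sub eax, 1 → eax=5-1=4
cmp eax, 0  (cmp 4,0)
jg body: taken
mov edi, [edx] → edi=M[212]=-1
xor edi, 15 → edi=(-1)^15=-16
mov edi, [edx] → edi=M[212]=-1
or edi, 15 → edi=(-1)|15=-1
add edx, 4 → edx=212+4=216
sub eax, 1 → eax=4-1=3
cmp eax, 0  (cmp 3,0)
jg body: taken
mov edi, [edx] → edi=M[216]=22
xor edi, 15 → edi=22^15=25
mov edi, [edx] → edi=M[216]=22
or edi, 15 → edi=22|15=31
add edx, 4 → edx=216+4=220
sub eax, 1 → eax=3-1=2
cmp eax, 0  (cmp 2,0)
jg body: taken
mov edi, [edx] → edi=M[220]=-6
xor edi, 15 → edi=(-6)^15=-11
mov edi, [edx] → edi=M[220]=-6
or edi, 15 → edi=(-6)|15=-1
add edx, 4 → edx=220+4=224
sub eax, 1 → eax=2-1=1
cmp eax, 0  (cmp 1,0)
jg body: taken
mov edi, [edx] → edi=M[224]=29
xor edi, 15 → edi=29^15=18
mov edi, [edx] → edi=M[224]=29
or edi, 15 → edi=29|15=31
add edx, 4 → edx=224+4=228
sub eax, 1 → eax=1-1=0
cmp eax, 0  (cmp 0,0)
jg body: not taken
shr edi, 3 → edi=31>>3=3
halt.
Total executed instructions: 61.

61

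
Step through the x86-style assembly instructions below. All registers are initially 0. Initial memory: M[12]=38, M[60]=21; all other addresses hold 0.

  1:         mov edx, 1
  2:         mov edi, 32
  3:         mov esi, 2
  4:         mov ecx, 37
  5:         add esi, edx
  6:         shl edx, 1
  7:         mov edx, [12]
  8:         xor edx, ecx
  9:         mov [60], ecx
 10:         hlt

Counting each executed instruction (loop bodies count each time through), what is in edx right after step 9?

mov edx, 1 → edx=1
mov edi, 32 → edi=32
mov esi, 2 → esi=2
mov ecx, 37 → ecx=37
add esi, edx → esi=2+1=3
shl edx, 1 → edx=1<<1=2
mov edx, [12] → edx=M[12]=38
xor edx, ecx → edx=38^37=3
mov [60], ecx → M[60]=37
After step 9: edx = 3.

3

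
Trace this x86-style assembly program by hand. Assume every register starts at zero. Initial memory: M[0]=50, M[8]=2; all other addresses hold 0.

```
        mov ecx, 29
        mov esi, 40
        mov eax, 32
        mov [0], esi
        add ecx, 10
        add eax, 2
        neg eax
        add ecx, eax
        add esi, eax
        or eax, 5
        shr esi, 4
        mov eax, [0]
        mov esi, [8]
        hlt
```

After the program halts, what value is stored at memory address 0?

after mov ecx, 29: ecx=29
after mov esi, 40: esi=40
after mov eax, 32: eax=32
mov [0], esi → M[0]=40
after add ecx, 10: ecx=29+10=39
after add eax, 2: eax=32+2=34
after neg eax: eax=-(34)=-34
after add ecx, eax: ecx=39+(-34)=5
after add esi, eax: esi=40+(-34)=6
after or eax, 5: eax=(-34)|5=-33
after shr esi, 4: esi=6>>4=0
after mov eax, [0]: eax=M[0]=40
after mov esi, [8]: esi=M[8]=2
halt.

40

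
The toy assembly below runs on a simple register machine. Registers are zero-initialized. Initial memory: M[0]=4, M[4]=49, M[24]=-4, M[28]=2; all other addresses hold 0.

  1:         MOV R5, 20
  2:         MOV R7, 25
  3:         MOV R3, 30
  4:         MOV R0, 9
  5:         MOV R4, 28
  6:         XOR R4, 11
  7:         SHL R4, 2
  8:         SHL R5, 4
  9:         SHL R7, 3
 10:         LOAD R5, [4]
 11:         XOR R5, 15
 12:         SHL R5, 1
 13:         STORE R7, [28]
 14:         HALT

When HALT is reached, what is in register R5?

124

R5=20
R7=25
R3=30
R0=9
R4=28
R4=28^11=23
R4=23<<2=92
R5=20<<4=320
R7=25<<3=200
R5=M[4]=49
R5=49^15=62
R5=62<<1=124
STORE R7, [28] → M[28]=200
halt.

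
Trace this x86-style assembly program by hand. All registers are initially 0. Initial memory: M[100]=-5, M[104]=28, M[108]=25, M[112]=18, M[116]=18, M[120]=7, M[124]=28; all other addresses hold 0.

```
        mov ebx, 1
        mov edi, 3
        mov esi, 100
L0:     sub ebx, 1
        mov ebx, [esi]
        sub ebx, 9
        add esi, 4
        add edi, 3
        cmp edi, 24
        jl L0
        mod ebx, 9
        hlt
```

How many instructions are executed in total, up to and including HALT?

54

ebx=1
edi=3
esi=100
ebx=1-1=0
ebx=M[100]=-5
ebx=(-5)-9=-14
esi=100+4=104
edi=3+3=6
cmp edi, 24  (cmp 6,24)
jl L0: taken
ebx=(-14)-1=-15
ebx=M[104]=28
ebx=28-9=19
esi=104+4=108
edi=6+3=9
cmp edi, 24  (cmp 9,24)
jl L0: taken
ebx=19-1=18
ebx=M[108]=25
ebx=25-9=16
esi=108+4=112
edi=9+3=12
cmp edi, 24  (cmp 12,24)
jl L0: taken
ebx=16-1=15
ebx=M[112]=18
ebx=18-9=9
esi=112+4=116
edi=12+3=15
cmp edi, 24  (cmp 15,24)
jl L0: taken
ebx=9-1=8
ebx=M[116]=18
ebx=18-9=9
esi=116+4=120
edi=15+3=18
cmp edi, 24  (cmp 18,24)
jl L0: taken
ebx=9-1=8
ebx=M[120]=7
ebx=7-9=-2
esi=120+4=124
edi=18+3=21
cmp edi, 24  (cmp 21,24)
jl L0: taken
ebx=(-2)-1=-3
ebx=M[124]=28
ebx=28-9=19
esi=124+4=128
edi=21+3=24
cmp edi, 24  (cmp 24,24)
jl L0: not taken
ebx=19%9=1
halt.
Total executed instructions: 54.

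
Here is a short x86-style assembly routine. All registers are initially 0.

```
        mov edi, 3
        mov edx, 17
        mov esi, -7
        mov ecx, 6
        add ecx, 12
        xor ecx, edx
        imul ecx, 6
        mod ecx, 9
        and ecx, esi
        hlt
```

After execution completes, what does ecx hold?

0

mov edi, 3 → edi=3
mov edx, 17 → edx=17
mov esi, -7 → esi=-7
mov ecx, 6 → ecx=6
add ecx, 12 → ecx=6+12=18
xor ecx, edx → ecx=18^17=3
imul ecx, 6 → ecx=3*6=18
mod ecx, 9 → ecx=18%9=0
and ecx, esi → ecx=0&(-7)=0
halt.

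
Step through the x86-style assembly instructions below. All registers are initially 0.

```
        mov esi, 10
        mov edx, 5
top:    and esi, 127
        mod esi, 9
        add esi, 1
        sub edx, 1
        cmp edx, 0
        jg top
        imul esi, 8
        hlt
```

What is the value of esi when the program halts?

esi=10
edx=5
esi=10&127=10
esi=10%9=1
esi=1+1=2
edx=5-1=4
cmp edx, 0  (cmp 4,0)
jg top: taken
esi=2&127=2
esi=2%9=2
esi=2+1=3
edx=4-1=3
cmp edx, 0  (cmp 3,0)
jg top: taken
esi=3&127=3
esi=3%9=3
esi=3+1=4
edx=3-1=2
cmp edx, 0  (cmp 2,0)
jg top: taken
esi=4&127=4
esi=4%9=4
esi=4+1=5
edx=2-1=1
cmp edx, 0  (cmp 1,0)
jg top: taken
esi=5&127=5
esi=5%9=5
esi=5+1=6
edx=1-1=0
cmp edx, 0  (cmp 0,0)
jg top: not taken
esi=6*8=48
halt.

48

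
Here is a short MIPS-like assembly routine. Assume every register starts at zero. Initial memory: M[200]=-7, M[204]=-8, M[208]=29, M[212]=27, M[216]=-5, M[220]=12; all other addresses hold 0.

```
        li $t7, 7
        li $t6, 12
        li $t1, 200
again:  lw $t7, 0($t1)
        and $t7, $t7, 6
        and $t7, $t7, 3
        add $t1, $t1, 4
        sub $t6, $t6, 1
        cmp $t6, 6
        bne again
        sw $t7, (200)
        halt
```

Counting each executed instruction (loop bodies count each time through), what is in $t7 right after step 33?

2

li $t7, 7 → $t7=7
li $t6, 12 → $t6=12
li $t1, 200 → $t1=200
lw $t7, 0($t1) → $t7=M[200]=-7
and $t7, $t7, 6 → $t7=(-7)&6=0
and $t7, $t7, 3 → $t7=0&3=0
add $t1, $t1, 4 → $t1=200+4=204
sub $t6, $t6, 1 → $t6=12-1=11
cmp $t6, 6  (cmp 11,6)
bne again: taken
lw $t7, 0($t1) → $t7=M[204]=-8
and $t7, $t7, 6 → $t7=(-8)&6=0
and $t7, $t7, 3 → $t7=0&3=0
add $t1, $t1, 4 → $t1=204+4=208
sub $t6, $t6, 1 → $t6=11-1=10
cmp $t6, 6  (cmp 10,6)
bne again: taken
lw $t7, 0($t1) → $t7=M[208]=29
and $t7, $t7, 6 → $t7=29&6=4
and $t7, $t7, 3 → $t7=4&3=0
add $t1, $t1, 4 → $t1=208+4=212
sub $t6, $t6, 1 → $t6=10-1=9
cmp $t6, 6  (cmp 9,6)
bne again: taken
lw $t7, 0($t1) → $t7=M[212]=27
and $t7, $t7, 6 → $t7=27&6=2
and $t7, $t7, 3 → $t7=2&3=2
add $t1, $t1, 4 → $t1=212+4=216
sub $t6, $t6, 1 → $t6=9-1=8
cmp $t6, 6  (cmp 8,6)
bne again: taken
lw $t7, 0($t1) → $t7=M[216]=-5
and $t7, $t7, 6 → $t7=(-5)&6=2
After step 33: $t7 = 2.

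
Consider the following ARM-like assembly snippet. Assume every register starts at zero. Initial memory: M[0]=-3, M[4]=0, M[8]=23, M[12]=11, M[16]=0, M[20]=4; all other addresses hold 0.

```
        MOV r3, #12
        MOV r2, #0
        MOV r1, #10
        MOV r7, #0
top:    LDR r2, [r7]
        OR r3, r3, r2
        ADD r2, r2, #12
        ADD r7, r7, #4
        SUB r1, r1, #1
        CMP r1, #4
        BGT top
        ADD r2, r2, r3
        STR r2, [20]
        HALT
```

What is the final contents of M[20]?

r3=12
r2=0
r1=10
r7=0
r2=M[0]=-3
r3=12|(-3)=-3
r2=(-3)+12=9
r7=0+4=4
r1=10-1=9
CMP r1, #4  (cmp 9,4)
BGT top: taken
r2=M[4]=0
r3=(-3)|0=-3
r2=0+12=12
r7=4+4=8
r1=9-1=8
CMP r1, #4  (cmp 8,4)
BGT top: taken
r2=M[8]=23
r3=(-3)|23=-1
r2=23+12=35
r7=8+4=12
r1=8-1=7
CMP r1, #4  (cmp 7,4)
BGT top: taken
r2=M[12]=11
r3=(-1)|11=-1
r2=11+12=23
r7=12+4=16
r1=7-1=6
CMP r1, #4  (cmp 6,4)
BGT top: taken
r2=M[16]=0
r3=(-1)|0=-1
r2=0+12=12
r7=16+4=20
r1=6-1=5
CMP r1, #4  (cmp 5,4)
BGT top: taken
r2=M[20]=4
r3=(-1)|4=-1
r2=4+12=16
r7=20+4=24
r1=5-1=4
CMP r1, #4  (cmp 4,4)
BGT top: not taken
r2=16+(-1)=15
STR r2, [20] → M[20]=15
halt.

15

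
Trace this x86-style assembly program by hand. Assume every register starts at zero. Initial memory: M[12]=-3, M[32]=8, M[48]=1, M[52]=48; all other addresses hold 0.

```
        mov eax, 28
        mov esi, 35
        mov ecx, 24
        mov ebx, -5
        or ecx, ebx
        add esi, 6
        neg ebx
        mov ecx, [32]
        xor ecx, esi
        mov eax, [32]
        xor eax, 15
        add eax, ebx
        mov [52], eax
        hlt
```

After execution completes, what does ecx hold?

eax=28
esi=35
ecx=24
ebx=-5
ecx=24|(-5)=-5
esi=35+6=41
ebx=-(-5)=5
ecx=M[32]=8
ecx=8^41=33
eax=M[32]=8
eax=8^15=7
eax=7+5=12
mov [52], eax → M[52]=12
halt.

33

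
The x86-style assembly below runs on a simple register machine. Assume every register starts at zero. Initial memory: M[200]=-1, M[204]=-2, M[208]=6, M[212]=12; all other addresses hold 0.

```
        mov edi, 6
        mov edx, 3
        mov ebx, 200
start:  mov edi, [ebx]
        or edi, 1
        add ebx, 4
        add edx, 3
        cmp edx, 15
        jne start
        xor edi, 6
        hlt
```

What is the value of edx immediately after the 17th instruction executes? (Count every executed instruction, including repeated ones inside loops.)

mov edi, 6 → edi=6
mov edx, 3 → edx=3
mov ebx, 200 → ebx=200
mov edi, [ebx] → edi=M[200]=-1
or edi, 1 → edi=(-1)|1=-1
add ebx, 4 → ebx=200+4=204
add edx, 3 → edx=3+3=6
cmp edx, 15  (cmp 6,15)
jne start: taken
mov edi, [ebx] → edi=M[204]=-2
or edi, 1 → edi=(-2)|1=-1
add ebx, 4 → ebx=204+4=208
add edx, 3 → edx=6+3=9
cmp edx, 15  (cmp 9,15)
jne start: taken
mov edi, [ebx] → edi=M[208]=6
or edi, 1 → edi=6|1=7
After step 17: edx = 9.

9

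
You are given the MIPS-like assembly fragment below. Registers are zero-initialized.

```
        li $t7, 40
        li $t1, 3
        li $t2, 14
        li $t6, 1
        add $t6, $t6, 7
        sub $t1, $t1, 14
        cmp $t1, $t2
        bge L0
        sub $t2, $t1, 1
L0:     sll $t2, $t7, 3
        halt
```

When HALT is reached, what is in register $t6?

8

after li $t7, 40: $t7=40
after li $t1, 3: $t1=3
after li $t2, 14: $t2=14
after li $t6, 1: $t6=1
after add $t6, $t6, 7: $t6=1+7=8
after sub $t1, $t1, 14: $t1=3-14=-11
cmp $t1, $t2  (cmp -11,14)
bge L0: not taken
after sub $t2, $t1, 1: $t2=(-11)-1=-12
after sll $t2, $t7, 3: $t2=40<<3=320
halt.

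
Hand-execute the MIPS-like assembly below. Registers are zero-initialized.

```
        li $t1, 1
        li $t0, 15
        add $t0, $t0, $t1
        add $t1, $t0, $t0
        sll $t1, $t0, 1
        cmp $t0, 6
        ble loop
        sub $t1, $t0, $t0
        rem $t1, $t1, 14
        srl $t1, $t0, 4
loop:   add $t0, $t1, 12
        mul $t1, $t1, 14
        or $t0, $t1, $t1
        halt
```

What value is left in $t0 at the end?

14

$t1=1
$t0=15
$t0=15+1=16
$t1=16+16=32
$t1=16<<1=32
cmp $t0, 6  (cmp 16,6)
ble loop: not taken
$t1=16-16=0
$t1=0%14=0
$t1=16>>4=1
$t0=1+12=13
$t1=1*14=14
$t0=14|14=14
halt.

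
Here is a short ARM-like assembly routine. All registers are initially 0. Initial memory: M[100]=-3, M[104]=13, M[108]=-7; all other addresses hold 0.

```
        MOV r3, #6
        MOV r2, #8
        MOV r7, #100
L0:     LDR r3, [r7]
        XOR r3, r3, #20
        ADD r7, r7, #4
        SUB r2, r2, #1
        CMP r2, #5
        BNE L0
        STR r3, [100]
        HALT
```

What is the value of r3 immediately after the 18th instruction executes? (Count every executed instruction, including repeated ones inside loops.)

r3=6
r2=8
r7=100
r3=M[100]=-3
r3=(-3)^20=-23
r7=100+4=104
r2=8-1=7
CMP r2, #5  (cmp 7,5)
BNE L0: taken
r3=M[104]=13
r3=13^20=25
r7=104+4=108
r2=7-1=6
CMP r2, #5  (cmp 6,5)
BNE L0: taken
r3=M[108]=-7
r3=(-7)^20=-19
r7=108+4=112
After step 18: r3 = -19.

-19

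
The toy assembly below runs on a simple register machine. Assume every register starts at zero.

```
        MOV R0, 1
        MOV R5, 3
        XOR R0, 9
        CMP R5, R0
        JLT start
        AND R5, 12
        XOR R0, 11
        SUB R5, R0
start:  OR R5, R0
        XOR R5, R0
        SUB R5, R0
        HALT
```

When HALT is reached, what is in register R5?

after MOV R0, 1: R0=1
after MOV R5, 3: R5=3
after XOR R0, 9: R0=1^9=8
CMP R5, R0  (cmp 3,8)
JLT start: taken
after OR R5, R0: R5=3|8=11
after XOR R5, R0: R5=11^8=3
after SUB R5, R0: R5=3-8=-5
halt.

-5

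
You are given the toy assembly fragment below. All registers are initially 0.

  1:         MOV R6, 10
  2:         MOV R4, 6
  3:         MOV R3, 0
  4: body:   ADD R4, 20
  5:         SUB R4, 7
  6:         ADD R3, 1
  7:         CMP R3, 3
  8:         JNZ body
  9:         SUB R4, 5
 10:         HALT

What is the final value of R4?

R6=10
R4=6
R3=0
R4=6+20=26
R4=26-7=19
R3=0+1=1
CMP R3, 3  (cmp 1,3)
JNZ body: taken
R4=19+20=39
R4=39-7=32
R3=1+1=2
CMP R3, 3  (cmp 2,3)
JNZ body: taken
R4=32+20=52
R4=52-7=45
R3=2+1=3
CMP R3, 3  (cmp 3,3)
JNZ body: not taken
R4=45-5=40
halt.

40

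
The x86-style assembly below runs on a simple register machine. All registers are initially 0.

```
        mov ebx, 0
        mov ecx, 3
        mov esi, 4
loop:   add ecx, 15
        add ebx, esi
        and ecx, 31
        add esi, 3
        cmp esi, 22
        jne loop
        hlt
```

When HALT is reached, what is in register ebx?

ebx=0
ecx=3
esi=4
ecx=3+15=18
ebx=0+4=4
ecx=18&31=18
esi=4+3=7
cmp esi, 22  (cmp 7,22)
jne loop: taken
ecx=18+15=33
ebx=4+7=11
ecx=33&31=1
esi=7+3=10
cmp esi, 22  (cmp 10,22)
jne loop: taken
ecx=1+15=16
ebx=11+10=21
ecx=16&31=16
esi=10+3=13
cmp esi, 22  (cmp 13,22)
jne loop: taken
ecx=16+15=31
ebx=21+13=34
ecx=31&31=31
esi=13+3=16
cmp esi, 22  (cmp 16,22)
jne loop: taken
ecx=31+15=46
ebx=34+16=50
ecx=46&31=14
esi=16+3=19
cmp esi, 22  (cmp 19,22)
jne loop: taken
ecx=14+15=29
ebx=50+19=69
ecx=29&31=29
esi=19+3=22
cmp esi, 22  (cmp 22,22)
jne loop: not taken
halt.

69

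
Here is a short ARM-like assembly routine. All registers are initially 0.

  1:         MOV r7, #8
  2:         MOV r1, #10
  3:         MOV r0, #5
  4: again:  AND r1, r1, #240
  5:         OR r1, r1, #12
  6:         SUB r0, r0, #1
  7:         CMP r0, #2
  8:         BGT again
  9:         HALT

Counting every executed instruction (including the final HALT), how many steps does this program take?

19

MOV r7, #8 → r7=8
MOV r1, #10 → r1=10
MOV r0, #5 → r0=5
AND r1, r1, #240 → r1=10&240=0
OR r1, r1, #12 → r1=0|12=12
SUB r0, r0, #1 → r0=5-1=4
CMP r0, #2  (cmp 4,2)
BGT again: taken
AND r1, r1, #240 → r1=12&240=0
OR r1, r1, #12 → r1=0|12=12
SUB r0, r0, #1 → r0=4-1=3
CMP r0, #2  (cmp 3,2)
BGT again: taken
AND r1, r1, #240 → r1=12&240=0
OR r1, r1, #12 → r1=0|12=12
SUB r0, r0, #1 → r0=3-1=2
CMP r0, #2  (cmp 2,2)
BGT again: not taken
halt.
Total executed instructions: 19.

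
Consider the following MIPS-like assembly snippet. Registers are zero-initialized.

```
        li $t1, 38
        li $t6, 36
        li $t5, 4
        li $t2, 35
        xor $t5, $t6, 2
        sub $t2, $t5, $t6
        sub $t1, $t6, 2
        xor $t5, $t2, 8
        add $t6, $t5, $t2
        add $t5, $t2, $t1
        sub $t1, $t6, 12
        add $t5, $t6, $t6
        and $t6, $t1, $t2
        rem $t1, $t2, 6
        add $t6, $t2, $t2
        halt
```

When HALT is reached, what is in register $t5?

24

after li $t1, 38: $t1=38
after li $t6, 36: $t6=36
after li $t5, 4: $t5=4
after li $t2, 35: $t2=35
after xor $t5, $t6, 2: $t5=36^2=38
after sub $t2, $t5, $t6: $t2=38-36=2
after sub $t1, $t6, 2: $t1=36-2=34
after xor $t5, $t2, 8: $t5=2^8=10
after add $t6, $t5, $t2: $t6=10+2=12
after add $t5, $t2, $t1: $t5=2+34=36
after sub $t1, $t6, 12: $t1=12-12=0
after add $t5, $t6, $t6: $t5=12+12=24
after and $t6, $t1, $t2: $t6=0&2=0
after rem $t1, $t2, 6: $t1=2%6=2
after add $t6, $t2, $t2: $t6=2+2=4
halt.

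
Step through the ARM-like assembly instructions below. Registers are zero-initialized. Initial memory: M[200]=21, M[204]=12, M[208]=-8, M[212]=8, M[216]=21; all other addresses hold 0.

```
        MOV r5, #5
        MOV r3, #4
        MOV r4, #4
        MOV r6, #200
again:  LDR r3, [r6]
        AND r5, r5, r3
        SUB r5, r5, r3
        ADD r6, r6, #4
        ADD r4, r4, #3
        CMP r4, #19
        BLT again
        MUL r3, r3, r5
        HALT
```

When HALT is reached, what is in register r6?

MOV r5, #5 → r5=5
MOV r3, #4 → r3=4
MOV r4, #4 → r4=4
MOV r6, #200 → r6=200
LDR r3, [r6] → r3=M[200]=21
AND r5, r5, r3 → r5=5&21=5
SUB r5, r5, r3 → r5=5-21=-16
ADD r6, r6, #4 → r6=200+4=204
ADD r4, r4, #3 → r4=4+3=7
CMP r4, #19  (cmp 7,19)
BLT again: taken
LDR r3, [r6] → r3=M[204]=12
AND r5, r5, r3 → r5=(-16)&12=0
SUB r5, r5, r3 → r5=0-12=-12
ADD r6, r6, #4 → r6=204+4=208
ADD r4, r4, #3 → r4=7+3=10
CMP r4, #19  (cmp 10,19)
BLT again: taken
LDR r3, [r6] → r3=M[208]=-8
AND r5, r5, r3 → r5=(-12)&(-8)=-16
SUB r5, r5, r3 → r5=(-16)-(-8)=-8
ADD r6, r6, #4 → r6=208+4=212
ADD r4, r4, #3 → r4=10+3=13
CMP r4, #19  (cmp 13,19)
BLT again: taken
LDR r3, [r6] → r3=M[212]=8
AND r5, r5, r3 → r5=(-8)&8=8
SUB r5, r5, r3 → r5=8-8=0
ADD r6, r6, #4 → r6=212+4=216
ADD r4, r4, #3 → r4=13+3=16
CMP r4, #19  (cmp 16,19)
BLT again: taken
LDR r3, [r6] → r3=M[216]=21
AND r5, r5, r3 → r5=0&21=0
SUB r5, r5, r3 → r5=0-21=-21
ADD r6, r6, #4 → r6=216+4=220
ADD r4, r4, #3 → r4=16+3=19
CMP r4, #19  (cmp 19,19)
BLT again: not taken
MUL r3, r3, r5 → r3=21*(-21)=-441
halt.

220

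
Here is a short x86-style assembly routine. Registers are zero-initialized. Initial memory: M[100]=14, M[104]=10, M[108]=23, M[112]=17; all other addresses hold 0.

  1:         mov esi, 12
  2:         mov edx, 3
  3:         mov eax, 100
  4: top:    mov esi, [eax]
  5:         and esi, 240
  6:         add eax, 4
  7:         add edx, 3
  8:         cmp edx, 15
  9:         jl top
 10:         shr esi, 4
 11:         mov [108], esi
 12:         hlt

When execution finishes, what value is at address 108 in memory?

after mov esi, 12: esi=12
after mov edx, 3: edx=3
after mov eax, 100: eax=100
after mov esi, [eax]: esi=M[100]=14
after and esi, 240: esi=14&240=0
after add eax, 4: eax=100+4=104
after add edx, 3: edx=3+3=6
cmp edx, 15  (cmp 6,15)
jl top: taken
after mov esi, [eax]: esi=M[104]=10
after and esi, 240: esi=10&240=0
after add eax, 4: eax=104+4=108
after add edx, 3: edx=6+3=9
cmp edx, 15  (cmp 9,15)
jl top: taken
after mov esi, [eax]: esi=M[108]=23
after and esi, 240: esi=23&240=16
after add eax, 4: eax=108+4=112
after add edx, 3: edx=9+3=12
cmp edx, 15  (cmp 12,15)
jl top: taken
after mov esi, [eax]: esi=M[112]=17
after and esi, 240: esi=17&240=16
after add eax, 4: eax=112+4=116
after add edx, 3: edx=12+3=15
cmp edx, 15  (cmp 15,15)
jl top: not taken
after shr esi, 4: esi=16>>4=1
mov [108], esi → M[108]=1
halt.

1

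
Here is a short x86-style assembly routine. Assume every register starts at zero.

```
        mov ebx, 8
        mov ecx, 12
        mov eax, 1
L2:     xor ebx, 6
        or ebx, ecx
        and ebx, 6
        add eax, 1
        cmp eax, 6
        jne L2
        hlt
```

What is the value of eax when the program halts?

6

after mov ebx, 8: ebx=8
after mov ecx, 12: ecx=12
after mov eax, 1: eax=1
after xor ebx, 6: ebx=8^6=14
after or ebx, ecx: ebx=14|12=14
after and ebx, 6: ebx=14&6=6
after add eax, 1: eax=1+1=2
cmp eax, 6  (cmp 2,6)
jne L2: taken
after xor ebx, 6: ebx=6^6=0
after or ebx, ecx: ebx=0|12=12
after and ebx, 6: ebx=12&6=4
after add eax, 1: eax=2+1=3
cmp eax, 6  (cmp 3,6)
jne L2: taken
after xor ebx, 6: ebx=4^6=2
after or ebx, ecx: ebx=2|12=14
after and ebx, 6: ebx=14&6=6
after add eax, 1: eax=3+1=4
cmp eax, 6  (cmp 4,6)
jne L2: taken
after xor ebx, 6: ebx=6^6=0
after or ebx, ecx: ebx=0|12=12
after and ebx, 6: ebx=12&6=4
after add eax, 1: eax=4+1=5
cmp eax, 6  (cmp 5,6)
jne L2: taken
after xor ebx, 6: ebx=4^6=2
after or ebx, ecx: ebx=2|12=14
after and ebx, 6: ebx=14&6=6
after add eax, 1: eax=5+1=6
cmp eax, 6  (cmp 6,6)
jne L2: not taken
halt.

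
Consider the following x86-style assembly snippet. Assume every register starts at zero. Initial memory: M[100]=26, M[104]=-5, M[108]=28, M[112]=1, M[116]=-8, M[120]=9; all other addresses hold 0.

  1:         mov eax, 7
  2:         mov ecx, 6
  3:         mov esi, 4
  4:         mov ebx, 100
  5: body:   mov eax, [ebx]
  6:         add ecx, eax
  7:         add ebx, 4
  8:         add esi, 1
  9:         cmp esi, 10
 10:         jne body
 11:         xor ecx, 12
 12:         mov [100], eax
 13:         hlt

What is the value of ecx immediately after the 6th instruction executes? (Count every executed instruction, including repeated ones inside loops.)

mov eax, 7 → eax=7
mov ecx, 6 → ecx=6
mov esi, 4 → esi=4
mov ebx, 100 → ebx=100
mov eax, [ebx] → eax=M[100]=26
add ecx, eax → ecx=6+26=32
After step 6: ecx = 32.

32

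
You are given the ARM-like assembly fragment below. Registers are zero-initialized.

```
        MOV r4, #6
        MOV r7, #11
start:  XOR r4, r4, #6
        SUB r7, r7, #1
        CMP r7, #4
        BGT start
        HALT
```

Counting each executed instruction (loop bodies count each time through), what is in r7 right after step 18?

7

after MOV r4, #6: r4=6
after MOV r7, #11: r7=11
after XOR r4, r4, #6: r4=6^6=0
after SUB r7, r7, #1: r7=11-1=10
CMP r7, #4  (cmp 10,4)
BGT start: taken
after XOR r4, r4, #6: r4=0^6=6
after SUB r7, r7, #1: r7=10-1=9
CMP r7, #4  (cmp 9,4)
BGT start: taken
after XOR r4, r4, #6: r4=6^6=0
after SUB r7, r7, #1: r7=9-1=8
CMP r7, #4  (cmp 8,4)
BGT start: taken
after XOR r4, r4, #6: r4=0^6=6
after SUB r7, r7, #1: r7=8-1=7
CMP r7, #4  (cmp 7,4)
BGT start: taken
After step 18: r7 = 7.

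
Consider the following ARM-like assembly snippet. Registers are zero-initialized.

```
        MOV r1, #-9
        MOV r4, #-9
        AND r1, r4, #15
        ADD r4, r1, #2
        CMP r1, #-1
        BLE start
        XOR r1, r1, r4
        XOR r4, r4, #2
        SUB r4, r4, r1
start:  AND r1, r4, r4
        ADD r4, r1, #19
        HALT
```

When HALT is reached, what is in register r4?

16

MOV r1, #-9 → r1=-9
MOV r4, #-9 → r4=-9
AND r1, r4, #15 → r1=(-9)&15=7
ADD r4, r1, #2 → r4=7+2=9
CMP r1, #-1  (cmp 7,-1)
BLE start: not taken
XOR r1, r1, r4 → r1=7^9=14
XOR r4, r4, #2 → r4=9^2=11
SUB r4, r4, r1 → r4=11-14=-3
AND r1, r4, r4 → r1=(-3)&(-3)=-3
ADD r4, r1, #19 → r4=(-3)+19=16
halt.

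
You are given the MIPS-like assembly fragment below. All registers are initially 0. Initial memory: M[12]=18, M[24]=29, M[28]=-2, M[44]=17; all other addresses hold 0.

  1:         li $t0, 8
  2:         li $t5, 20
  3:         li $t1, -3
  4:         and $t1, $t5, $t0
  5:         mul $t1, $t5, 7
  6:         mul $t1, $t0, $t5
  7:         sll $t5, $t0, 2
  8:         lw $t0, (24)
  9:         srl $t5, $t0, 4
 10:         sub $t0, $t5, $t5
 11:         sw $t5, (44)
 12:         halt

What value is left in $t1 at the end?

$t0=8
$t5=20
$t1=-3
$t1=20&8=0
$t1=20*7=140
$t1=8*20=160
$t5=8<<2=32
$t0=M[24]=29
$t5=29>>4=1
$t0=1-1=0
sw $t5, (44) → M[44]=1
halt.

160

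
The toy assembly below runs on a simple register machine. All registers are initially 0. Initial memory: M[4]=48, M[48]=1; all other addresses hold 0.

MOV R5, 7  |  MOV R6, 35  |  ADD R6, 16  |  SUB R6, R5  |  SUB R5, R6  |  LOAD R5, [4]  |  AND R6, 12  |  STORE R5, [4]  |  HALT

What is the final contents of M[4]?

MOV R5, 7 → R5=7
MOV R6, 35 → R6=35
ADD R6, 16 → R6=35+16=51
SUB R6, R5 → R6=51-7=44
SUB R5, R6 → R5=7-44=-37
LOAD R5, [4] → R5=M[4]=48
AND R6, 12 → R6=44&12=12
STORE R5, [4] → M[4]=48
halt.

48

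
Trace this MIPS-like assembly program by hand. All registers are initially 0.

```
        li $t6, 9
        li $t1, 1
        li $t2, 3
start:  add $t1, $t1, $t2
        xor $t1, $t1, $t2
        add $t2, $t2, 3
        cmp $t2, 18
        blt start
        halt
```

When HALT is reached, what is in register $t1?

$t6=9
$t1=1
$t2=3
$t1=1+3=4
$t1=4^3=7
$t2=3+3=6
cmp $t2, 18  (cmp 6,18)
blt start: taken
$t1=7+6=13
$t1=13^6=11
$t2=6+3=9
cmp $t2, 18  (cmp 9,18)
blt start: taken
$t1=11+9=20
$t1=20^9=29
$t2=9+3=12
cmp $t2, 18  (cmp 12,18)
blt start: taken
$t1=29+12=41
$t1=41^12=37
$t2=12+3=15
cmp $t2, 18  (cmp 15,18)
blt start: taken
$t1=37+15=52
$t1=52^15=59
$t2=15+3=18
cmp $t2, 18  (cmp 18,18)
blt start: not taken
halt.

59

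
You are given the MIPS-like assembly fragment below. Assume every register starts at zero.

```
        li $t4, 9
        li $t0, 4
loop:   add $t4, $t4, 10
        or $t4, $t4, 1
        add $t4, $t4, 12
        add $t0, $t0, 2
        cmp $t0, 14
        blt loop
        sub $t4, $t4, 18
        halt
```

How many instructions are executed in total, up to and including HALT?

li $t4, 9 → $t4=9
li $t0, 4 → $t0=4
add $t4, $t4, 10 → $t4=9+10=19
or $t4, $t4, 1 → $t4=19|1=19
add $t4, $t4, 12 → $t4=19+12=31
add $t0, $t0, 2 → $t0=4+2=6
cmp $t0, 14  (cmp 6,14)
blt loop: taken
add $t4, $t4, 10 → $t4=31+10=41
or $t4, $t4, 1 → $t4=41|1=41
add $t4, $t4, 12 → $t4=41+12=53
add $t0, $t0, 2 → $t0=6+2=8
cmp $t0, 14  (cmp 8,14)
blt loop: taken
add $t4, $t4, 10 → $t4=53+10=63
or $t4, $t4, 1 → $t4=63|1=63
add $t4, $t4, 12 → $t4=63+12=75
add $t0, $t0, 2 → $t0=8+2=10
cmp $t0, 14  (cmp 10,14)
blt loop: taken
add $t4, $t4, 10 → $t4=75+10=85
or $t4, $t4, 1 → $t4=85|1=85
add $t4, $t4, 12 → $t4=85+12=97
add $t0, $t0, 2 → $t0=10+2=12
cmp $t0, 14  (cmp 12,14)
blt loop: taken
add $t4, $t4, 10 → $t4=97+10=107
or $t4, $t4, 1 → $t4=107|1=107
add $t4, $t4, 12 → $t4=107+12=119
add $t0, $t0, 2 → $t0=12+2=14
cmp $t0, 14  (cmp 14,14)
blt loop: not taken
sub $t4, $t4, 18 → $t4=119-18=101
halt.
Total executed instructions: 34.

34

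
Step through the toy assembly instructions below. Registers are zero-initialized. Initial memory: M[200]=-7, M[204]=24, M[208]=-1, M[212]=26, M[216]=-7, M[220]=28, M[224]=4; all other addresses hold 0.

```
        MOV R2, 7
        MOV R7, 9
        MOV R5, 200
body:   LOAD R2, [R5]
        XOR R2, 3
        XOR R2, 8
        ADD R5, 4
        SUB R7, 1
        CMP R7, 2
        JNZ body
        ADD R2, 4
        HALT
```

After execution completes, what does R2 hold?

MOV R2, 7 → R2=7
MOV R7, 9 → R7=9
MOV R5, 200 → R5=200
LOAD R2, [R5] → R2=M[200]=-7
XOR R2, 3 → R2=(-7)^3=-6
XOR R2, 8 → R2=(-6)^8=-14
ADD R5, 4 → R5=200+4=204
SUB R7, 1 → R7=9-1=8
CMP R7, 2  (cmp 8,2)
JNZ body: taken
LOAD R2, [R5] → R2=M[204]=24
XOR R2, 3 → R2=24^3=27
XOR R2, 8 → R2=27^8=19
ADD R5, 4 → R5=204+4=208
SUB R7, 1 → R7=8-1=7
CMP R7, 2  (cmp 7,2)
JNZ body: taken
LOAD R2, [R5] → R2=M[208]=-1
XOR R2, 3 → R2=(-1)^3=-4
XOR R2, 8 → R2=(-4)^8=-12
ADD R5, 4 → R5=208+4=212
SUB R7, 1 → R7=7-1=6
CMP R7, 2  (cmp 6,2)
JNZ body: taken
LOAD R2, [R5] → R2=M[212]=26
XOR R2, 3 → R2=26^3=25
XOR R2, 8 → R2=25^8=17
ADD R5, 4 → R5=212+4=216
SUB R7, 1 → R7=6-1=5
CMP R7, 2  (cmp 5,2)
JNZ body: taken
LOAD R2, [R5] → R2=M[216]=-7
XOR R2, 3 → R2=(-7)^3=-6
XOR R2, 8 → R2=(-6)^8=-14
ADD R5, 4 → R5=216+4=220
SUB R7, 1 → R7=5-1=4
CMP R7, 2  (cmp 4,2)
JNZ body: taken
LOAD R2, [R5] → R2=M[220]=28
XOR R2, 3 → R2=28^3=31
XOR R2, 8 → R2=31^8=23
ADD R5, 4 → R5=220+4=224
SUB R7, 1 → R7=4-1=3
CMP R7, 2  (cmp 3,2)
JNZ body: taken
LOAD R2, [R5] → R2=M[224]=4
XOR R2, 3 → R2=4^3=7
XOR R2, 8 → R2=7^8=15
ADD R5, 4 → R5=224+4=228
SUB R7, 1 → R7=3-1=2
CMP R7, 2  (cmp 2,2)
JNZ body: not taken
ADD R2, 4 → R2=15+4=19
halt.

19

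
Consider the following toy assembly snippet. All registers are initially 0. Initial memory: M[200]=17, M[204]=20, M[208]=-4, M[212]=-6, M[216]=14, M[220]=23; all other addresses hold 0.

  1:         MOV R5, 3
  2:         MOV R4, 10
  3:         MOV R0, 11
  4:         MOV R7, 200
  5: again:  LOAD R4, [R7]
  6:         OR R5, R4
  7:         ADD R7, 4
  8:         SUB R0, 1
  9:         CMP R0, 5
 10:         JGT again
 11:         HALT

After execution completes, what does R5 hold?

-1

MOV R5, 3 → R5=3
MOV R4, 10 → R4=10
MOV R0, 11 → R0=11
MOV R7, 200 → R7=200
LOAD R4, [R7] → R4=M[200]=17
OR R5, R4 → R5=3|17=19
ADD R7, 4 → R7=200+4=204
SUB R0, 1 → R0=11-1=10
CMP R0, 5  (cmp 10,5)
JGT again: taken
LOAD R4, [R7] → R4=M[204]=20
OR R5, R4 → R5=19|20=23
ADD R7, 4 → R7=204+4=208
SUB R0, 1 → R0=10-1=9
CMP R0, 5  (cmp 9,5)
JGT again: taken
LOAD R4, [R7] → R4=M[208]=-4
OR R5, R4 → R5=23|(-4)=-1
ADD R7, 4 → R7=208+4=212
SUB R0, 1 → R0=9-1=8
CMP R0, 5  (cmp 8,5)
JGT again: taken
LOAD R4, [R7] → R4=M[212]=-6
OR R5, R4 → R5=(-1)|(-6)=-1
ADD R7, 4 → R7=212+4=216
SUB R0, 1 → R0=8-1=7
CMP R0, 5  (cmp 7,5)
JGT again: taken
LOAD R4, [R7] → R4=M[216]=14
OR R5, R4 → R5=(-1)|14=-1
ADD R7, 4 → R7=216+4=220
SUB R0, 1 → R0=7-1=6
CMP R0, 5  (cmp 6,5)
JGT again: taken
LOAD R4, [R7] → R4=M[220]=23
OR R5, R4 → R5=(-1)|23=-1
ADD R7, 4 → R7=220+4=224
SUB R0, 1 → R0=6-1=5
CMP R0, 5  (cmp 5,5)
JGT again: not taken
halt.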